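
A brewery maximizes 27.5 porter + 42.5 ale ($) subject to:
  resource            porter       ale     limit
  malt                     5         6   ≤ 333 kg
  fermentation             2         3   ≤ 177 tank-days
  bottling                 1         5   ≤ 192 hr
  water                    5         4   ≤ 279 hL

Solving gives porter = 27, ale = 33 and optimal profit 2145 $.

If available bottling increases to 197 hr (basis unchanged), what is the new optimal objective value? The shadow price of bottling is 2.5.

Δb = 5, so new z* = 2145 + (2.5)·(5) = 2145 + 12.5 = 2157.5.

2157.5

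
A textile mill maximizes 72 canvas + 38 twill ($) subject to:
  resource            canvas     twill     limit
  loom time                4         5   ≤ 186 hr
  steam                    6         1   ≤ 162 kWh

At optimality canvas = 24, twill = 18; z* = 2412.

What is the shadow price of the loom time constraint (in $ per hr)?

6

Check each constraint at x*: loom time 186/186 (tight); steam 162/162 (tight).
From A_Bᵀ y = c: 4·y_loom time + 6·y_steam = 72; 5·y_loom time + 1·y_steam = 38.
This yields shadow prices y_loom time = 6, y_steam = 8.
Shadow price of loom time = 6.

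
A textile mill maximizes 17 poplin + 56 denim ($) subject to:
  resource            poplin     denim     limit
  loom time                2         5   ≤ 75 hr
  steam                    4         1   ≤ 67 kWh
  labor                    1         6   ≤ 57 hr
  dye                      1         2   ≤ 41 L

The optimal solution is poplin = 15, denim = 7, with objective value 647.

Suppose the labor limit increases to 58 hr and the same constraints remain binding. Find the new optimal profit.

656

Binding: steam and labor. Non-binding: loom time (10 unused), dye (12 unused).
Slack constraints have shadow price 0 (complementary slackness).
From A_Bᵀ y = c: 4·y_steam + 1·y_labor = 17; 1·y_steam + 6·y_labor = 56.
Solving: y_steam = 2, y_labor = 9.
Δz = y_labor·Δb = 9 × (1) = 9, so new z* = 647 + 9 = 656.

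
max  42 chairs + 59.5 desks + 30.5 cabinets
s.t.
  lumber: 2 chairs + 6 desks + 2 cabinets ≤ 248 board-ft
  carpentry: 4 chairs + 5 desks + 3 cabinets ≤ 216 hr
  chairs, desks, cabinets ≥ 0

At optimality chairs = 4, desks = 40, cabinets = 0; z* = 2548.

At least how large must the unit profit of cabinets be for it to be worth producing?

32.5

At the optimum: lumber uses 248 of 248 (binding); carpentry uses 216 of 216 (binding).
The binding rows give the dual system: 2·y_lumber + 4·y_carpentry = 42 and 6·y_lumber + 5·y_carpentry = 59.5.
→ y_lumber = 2 and y_carpentry = 9.5.
cabinets enters the basis when its profit ≥ yᵀa₃ = 2·2 + 9.5·3 = 32.5.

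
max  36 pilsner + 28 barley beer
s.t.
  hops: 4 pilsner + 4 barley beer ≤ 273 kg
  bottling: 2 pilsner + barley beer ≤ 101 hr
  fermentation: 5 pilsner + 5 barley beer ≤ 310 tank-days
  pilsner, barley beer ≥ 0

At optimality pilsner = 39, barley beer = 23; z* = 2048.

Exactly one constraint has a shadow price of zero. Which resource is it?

hops

hops: 248/273 (slack 25)
bottling: 101/101 (binding)
fermentation: 310/310 (binding)
By complementary slackness, a constraint with positive slack has shadow price 0 → hops.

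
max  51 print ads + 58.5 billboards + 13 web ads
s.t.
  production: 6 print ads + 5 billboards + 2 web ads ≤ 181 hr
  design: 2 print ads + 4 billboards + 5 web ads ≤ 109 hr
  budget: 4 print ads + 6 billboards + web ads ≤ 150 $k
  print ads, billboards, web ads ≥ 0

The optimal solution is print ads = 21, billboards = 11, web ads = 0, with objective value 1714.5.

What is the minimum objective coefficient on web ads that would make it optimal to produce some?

15

At the optimum: production uses 181 of 181 (binding); design uses 86 of 109 (slack = 23); budget uses 150 of 150 (binding).
Since design is not tight, its dual is 0.
Dual feasibility on the basic columns requires 6·y_production + 4·y_budget = 51, 5·y_production + 6·y_budget = 58.5.
Solving: y_production = 4.5, y_budget = 6.
web ads enters the basis when its profit ≥ yᵀa₃ = 4.5·2 + 6·1 = 15.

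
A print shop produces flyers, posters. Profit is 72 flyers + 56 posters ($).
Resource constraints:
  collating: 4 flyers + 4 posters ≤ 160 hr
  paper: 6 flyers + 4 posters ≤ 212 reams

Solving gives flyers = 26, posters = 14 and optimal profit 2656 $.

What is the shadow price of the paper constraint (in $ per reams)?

8

Both collating and paper are binding at x*.
The binding rows give the dual system: 4·y_collating + 6·y_paper = 72 and 4·y_collating + 4·y_paper = 56.
→ y_collating = 6 and y_paper = 8.
Shadow price of paper = 8.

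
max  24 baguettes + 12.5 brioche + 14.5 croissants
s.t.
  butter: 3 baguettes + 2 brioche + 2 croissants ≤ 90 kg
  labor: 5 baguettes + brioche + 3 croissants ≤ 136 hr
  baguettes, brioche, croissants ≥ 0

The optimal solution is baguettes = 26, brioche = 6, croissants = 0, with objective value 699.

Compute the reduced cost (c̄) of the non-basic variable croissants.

Check each constraint at x*: butter 90/90 (tight); labor 136/136 (tight).
Dual feasibility on the basic columns requires 3·y_butter + 5·y_labor = 24, 2·y_butter + 1·y_labor = 12.5.
This yields shadow prices y_butter = 5.5, y_labor = 1.5.
Reduced cost of croissants: c₃ − yᵀa₃ = 14.5 − (5.5·2 + 1.5·3) = 14.5 − 15.5 = -1.

-1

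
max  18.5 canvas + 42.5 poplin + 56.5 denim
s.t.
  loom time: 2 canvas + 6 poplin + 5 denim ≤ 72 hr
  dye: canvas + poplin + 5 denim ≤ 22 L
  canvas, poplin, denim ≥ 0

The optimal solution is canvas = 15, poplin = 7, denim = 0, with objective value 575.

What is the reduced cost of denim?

-6

Check each constraint at x*: loom time 72/72 (tight); dye 22/22 (tight).
From A_Bᵀ y = c: 2·y_loom time + 1·y_dye = 18.5; 6·y_loom time + 1·y_dye = 42.5.
This yields shadow prices y_loom time = 6, y_dye = 6.5.
Reduced cost of denim: c₃ − yᵀa₃ = 56.5 − (6·5 + 6.5·5) = 56.5 − 62.5 = -6.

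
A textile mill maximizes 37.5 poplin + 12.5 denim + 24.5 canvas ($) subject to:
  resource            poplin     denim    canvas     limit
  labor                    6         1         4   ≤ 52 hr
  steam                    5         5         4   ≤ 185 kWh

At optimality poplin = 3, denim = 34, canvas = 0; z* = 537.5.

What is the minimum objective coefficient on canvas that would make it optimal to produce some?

26

At the optimum: labor uses 52 of 52 (binding); steam uses 185 of 185 (binding).
From A_Bᵀ y = c: 6·y_labor + 5·y_steam = 37.5; 1·y_labor + 5·y_steam = 12.5.
This yields shadow prices y_labor = 5, y_steam = 1.5.
canvas enters the basis when its profit ≥ yᵀa₃ = 5·4 + 1.5·4 = 26.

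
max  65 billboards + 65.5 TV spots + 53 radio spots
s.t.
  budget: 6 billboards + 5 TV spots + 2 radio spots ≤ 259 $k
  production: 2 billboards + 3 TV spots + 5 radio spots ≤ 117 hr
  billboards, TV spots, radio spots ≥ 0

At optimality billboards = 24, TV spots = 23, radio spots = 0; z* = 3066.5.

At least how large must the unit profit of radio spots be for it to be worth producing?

58.5

At the optimum: budget uses 259 of 259 (binding); production uses 117 of 117 (binding).
From A_Bᵀ y = c: 6·y_budget + 2·y_production = 65; 5·y_budget + 3·y_production = 65.5.
→ y_budget = 8 and y_production = 8.5.
radio spots enters the basis when its profit ≥ yᵀa₃ = 8·2 + 8.5·5 = 58.5.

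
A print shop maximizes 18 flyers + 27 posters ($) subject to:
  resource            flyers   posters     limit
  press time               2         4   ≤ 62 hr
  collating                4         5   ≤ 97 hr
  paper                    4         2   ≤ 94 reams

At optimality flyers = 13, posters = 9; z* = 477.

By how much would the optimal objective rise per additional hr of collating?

At the optimum: press time uses 62 of 62 (binding); collating uses 97 of 97 (binding); paper uses 70 of 94 (slack = 24).
By complementary slackness, y = 0 for the non-binding constraint.
The binding rows give the dual system: 2·y_press time + 4·y_collating = 18 and 4·y_press time + 5·y_collating = 27.
Solving: y_press time = 3, y_collating = 3.
Shadow price of collating = 3.

3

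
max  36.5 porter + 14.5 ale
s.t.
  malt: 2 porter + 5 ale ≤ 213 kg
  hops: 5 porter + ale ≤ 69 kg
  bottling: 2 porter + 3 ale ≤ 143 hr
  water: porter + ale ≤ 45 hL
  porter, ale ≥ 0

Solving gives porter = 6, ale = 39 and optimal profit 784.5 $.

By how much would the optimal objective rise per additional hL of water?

9

Check each constraint at x*: malt 207/213 (slack 6); hops 69/69 (tight); bottling 129/143 (slack 14); water 45/45 (tight).
Since malt, bottling are not tight, their duals are 0.
The binding rows give the dual system: 5·y_hops + 1·y_water = 36.5 and 1·y_hops + 1·y_water = 14.5.
This yields shadow prices y_hops = 5.5, y_water = 9.
Shadow price of water = 9.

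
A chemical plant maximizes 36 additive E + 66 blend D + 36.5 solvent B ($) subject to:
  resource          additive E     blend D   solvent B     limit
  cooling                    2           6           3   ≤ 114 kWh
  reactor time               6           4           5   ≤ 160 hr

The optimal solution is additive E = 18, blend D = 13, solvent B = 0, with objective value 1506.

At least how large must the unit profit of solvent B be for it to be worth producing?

42

Check each constraint at x*: cooling 114/114 (tight); reactor time 160/160 (tight).
The binding rows give the dual system: 2·y_cooling + 6·y_reactor time = 36 and 6·y_cooling + 4·y_reactor time = 66.
This yields shadow prices y_cooling = 9, y_reactor time = 3.
solvent B enters the basis when its profit ≥ yᵀa₃ = 9·3 + 3·5 = 42.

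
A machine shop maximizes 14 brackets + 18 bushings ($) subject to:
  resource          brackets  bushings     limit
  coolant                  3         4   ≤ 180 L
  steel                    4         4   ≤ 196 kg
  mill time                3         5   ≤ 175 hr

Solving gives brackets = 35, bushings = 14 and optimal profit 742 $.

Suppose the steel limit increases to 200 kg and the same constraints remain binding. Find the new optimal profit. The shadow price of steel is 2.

Δb = 4, so new z* = 742 + (2)·(4) = 742 + 8 = 750.

750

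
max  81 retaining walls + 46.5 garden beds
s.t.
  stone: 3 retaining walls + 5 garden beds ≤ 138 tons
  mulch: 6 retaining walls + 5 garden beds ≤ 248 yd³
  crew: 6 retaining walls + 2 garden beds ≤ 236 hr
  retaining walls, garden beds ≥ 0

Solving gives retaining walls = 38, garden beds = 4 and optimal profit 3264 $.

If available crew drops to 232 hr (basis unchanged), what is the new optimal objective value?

3236

Check each constraint at x*: stone 134/138 (slack 4); mulch 248/248 (tight); crew 236/236 (tight).
Since stone is not tight, its dual is 0.
From A_Bᵀ y = c: 6·y_mulch + 6·y_crew = 81; 5·y_mulch + 2·y_crew = 46.5.
Solving: y_mulch = 6.5, y_crew = 7.
Δz = y_crew·Δb = 7 × (-4) = -28, so new z* = 3264 − 28 = 3236.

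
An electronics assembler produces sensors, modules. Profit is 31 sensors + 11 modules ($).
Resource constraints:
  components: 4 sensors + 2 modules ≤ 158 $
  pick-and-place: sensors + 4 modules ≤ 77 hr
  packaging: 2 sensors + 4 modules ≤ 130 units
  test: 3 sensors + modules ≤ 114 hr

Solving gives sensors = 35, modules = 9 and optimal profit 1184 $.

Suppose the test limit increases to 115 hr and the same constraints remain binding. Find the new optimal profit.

1193

Check each constraint at x*: components 158/158 (tight); pick-and-place 71/77 (slack 6); packaging 106/130 (slack 24); test 114/114 (tight).
Since pick-and-place, packaging are not tight, their duals are 0.
From A_Bᵀ y = c: 4·y_components + 3·y_test = 31; 2·y_components + 1·y_test = 11.
This yields shadow prices y_components = 1, y_test = 9.
Δz = y_test·Δb = 9 × (1) = 9, so new z* = 1184 + 9 = 1193.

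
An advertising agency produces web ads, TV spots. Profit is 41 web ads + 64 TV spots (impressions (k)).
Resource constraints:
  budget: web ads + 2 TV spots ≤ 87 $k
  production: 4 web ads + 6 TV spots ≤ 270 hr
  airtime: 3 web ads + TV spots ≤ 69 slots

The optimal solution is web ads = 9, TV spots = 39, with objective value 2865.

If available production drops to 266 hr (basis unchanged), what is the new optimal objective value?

2829

Check each constraint at x*: budget 87/87 (tight); production 270/270 (tight); airtime 66/69 (slack 3).
By complementary slackness, y = 0 for the non-binding constraint.
Dual feasibility on the basic columns requires 1·y_budget + 4·y_production = 41, 2·y_budget + 6·y_production = 64.
Solving: y_budget = 5, y_production = 9.
Δz = y_production·Δb = 9 × (-4) = -36, so new z* = 2865 − 36 = 2829.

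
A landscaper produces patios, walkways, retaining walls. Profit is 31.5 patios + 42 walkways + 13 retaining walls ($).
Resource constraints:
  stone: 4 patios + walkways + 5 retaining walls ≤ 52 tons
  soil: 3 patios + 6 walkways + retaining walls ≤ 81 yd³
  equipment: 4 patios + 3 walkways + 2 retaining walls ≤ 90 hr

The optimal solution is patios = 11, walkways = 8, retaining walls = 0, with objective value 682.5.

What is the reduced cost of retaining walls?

-8.5

Binding: stone and soil. Non-binding: equipment (22 unused).
Since equipment is not tight, its dual is 0.
From A_Bᵀ y = c: 4·y_stone + 3·y_soil = 31.5; 1·y_stone + 6·y_soil = 42.
This yields shadow prices y_stone = 3, y_soil = 6.5.
Reduced cost of retaining walls: c₃ − yᵀa₃ = 13 − (3·5 + 6.5·1) = 13 − 21.5 = -8.5.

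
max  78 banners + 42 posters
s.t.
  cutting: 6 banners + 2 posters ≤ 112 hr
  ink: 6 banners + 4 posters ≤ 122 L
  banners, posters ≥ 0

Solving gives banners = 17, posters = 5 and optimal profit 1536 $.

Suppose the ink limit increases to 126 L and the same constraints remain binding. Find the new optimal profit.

At the optimum: cutting uses 112 of 112 (binding); ink uses 122 of 122 (binding).
Dual feasibility on the basic columns requires 6·y_cutting + 6·y_ink = 78, 2·y_cutting + 4·y_ink = 42.
This yields shadow prices y_cutting = 5, y_ink = 8.
Δz = y_ink·Δb = 8 × (4) = 32, so new z* = 1536 + 32 = 1568.

1568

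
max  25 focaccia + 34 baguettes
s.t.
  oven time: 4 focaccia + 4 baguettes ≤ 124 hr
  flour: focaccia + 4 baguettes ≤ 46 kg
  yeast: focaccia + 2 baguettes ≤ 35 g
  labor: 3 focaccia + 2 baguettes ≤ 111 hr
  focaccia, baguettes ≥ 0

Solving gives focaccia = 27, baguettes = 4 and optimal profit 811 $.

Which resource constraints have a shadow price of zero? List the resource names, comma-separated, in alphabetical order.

flour, labor

oven time: 124/124 (binding)
flour: 43/46 (slack 3)
yeast: 35/35 (binding)
labor: 89/111 (slack 22)
By complementary slackness, a constraint with positive slack has shadow price 0 → flour, labor.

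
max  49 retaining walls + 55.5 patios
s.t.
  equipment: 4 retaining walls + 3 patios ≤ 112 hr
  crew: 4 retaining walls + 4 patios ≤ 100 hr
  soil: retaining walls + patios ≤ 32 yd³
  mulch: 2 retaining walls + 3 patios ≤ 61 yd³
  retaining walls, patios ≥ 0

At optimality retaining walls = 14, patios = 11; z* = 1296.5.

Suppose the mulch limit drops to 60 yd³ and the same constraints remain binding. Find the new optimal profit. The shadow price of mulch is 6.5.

1290

Δb = -1, so new z* = 1296.5 + (6.5)·(-1) = 1296.5 − 6.5 = 1290.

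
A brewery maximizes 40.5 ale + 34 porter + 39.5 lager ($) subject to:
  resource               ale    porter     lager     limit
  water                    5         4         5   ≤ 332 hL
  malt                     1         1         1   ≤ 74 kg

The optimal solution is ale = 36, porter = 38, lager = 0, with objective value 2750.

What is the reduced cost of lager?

-1

At the optimum: water uses 332 of 332 (binding); malt uses 74 of 74 (binding).
The binding rows give the dual system: 5·y_water + 1·y_malt = 40.5 and 4·y_water + 1·y_malt = 34.
This yields shadow prices y_water = 6.5, y_malt = 8.
Reduced cost of lager: c₃ − yᵀa₃ = 39.5 − (6.5·5 + 8·1) = 39.5 − 40.5 = -1.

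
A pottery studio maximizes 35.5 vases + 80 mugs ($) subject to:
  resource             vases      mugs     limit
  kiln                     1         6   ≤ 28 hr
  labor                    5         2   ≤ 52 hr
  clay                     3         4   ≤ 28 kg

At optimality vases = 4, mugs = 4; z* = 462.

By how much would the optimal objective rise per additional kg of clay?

Check each constraint at x*: kiln 28/28 (tight); labor 28/52 (slack 24); clay 28/28 (tight).
Since labor is not tight, its dual is 0.
Dual feasibility on the basic columns requires 1·y_kiln + 3·y_clay = 35.5, 6·y_kiln + 4·y_clay = 80.
Solving: y_kiln = 7, y_clay = 9.5.
Shadow price of clay = 9.5.

9.5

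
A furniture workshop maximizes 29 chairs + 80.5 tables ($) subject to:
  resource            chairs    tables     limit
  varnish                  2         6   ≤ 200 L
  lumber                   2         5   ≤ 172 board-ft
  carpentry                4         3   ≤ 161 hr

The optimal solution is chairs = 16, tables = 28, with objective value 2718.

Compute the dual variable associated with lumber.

Binding: varnish and lumber. Non-binding: carpentry (13 unused).
By complementary slackness, y = 0 for the non-binding constraint.
From A_Bᵀ y = c: 2·y_varnish + 2·y_lumber = 29; 6·y_varnish + 5·y_lumber = 80.5.
This yields shadow prices y_varnish = 8, y_lumber = 6.5.
Shadow price of lumber = 6.5.

6.5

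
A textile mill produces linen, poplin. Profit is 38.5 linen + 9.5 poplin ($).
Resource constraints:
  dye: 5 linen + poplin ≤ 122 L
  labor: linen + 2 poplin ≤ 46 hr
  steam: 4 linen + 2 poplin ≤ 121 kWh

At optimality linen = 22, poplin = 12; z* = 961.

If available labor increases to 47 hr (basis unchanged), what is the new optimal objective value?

At the optimum: dye uses 122 of 122 (binding); labor uses 46 of 46 (binding); steam uses 112 of 121 (slack = 9).
Since steam is not tight, its dual is 0.
Dual feasibility on the basic columns requires 5·y_dye + 1·y_labor = 38.5, 1·y_dye + 2·y_labor = 9.5.
Solving: y_dye = 7.5, y_labor = 1.
Δz = y_labor·Δb = 1 × (1) = 1, so new z* = 961 + 1 = 962.

962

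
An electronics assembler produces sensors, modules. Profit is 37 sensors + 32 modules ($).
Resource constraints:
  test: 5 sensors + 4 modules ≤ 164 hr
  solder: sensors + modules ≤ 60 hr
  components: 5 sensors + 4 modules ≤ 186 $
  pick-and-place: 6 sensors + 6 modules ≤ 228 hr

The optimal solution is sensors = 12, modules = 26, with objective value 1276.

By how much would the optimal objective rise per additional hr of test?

At the optimum: test uses 164 of 164 (binding); solder uses 38 of 60 (slack = 22); components uses 164 of 186 (slack = 22); pick-and-place uses 228 of 228 (binding).
Since solder, components are not tight, their duals are 0.
From A_Bᵀ y = c: 5·y_test + 6·y_pick-and-place = 37; 4·y_test + 6·y_pick-and-place = 32.
This yields shadow prices y_test = 5, y_pick-and-place = 2.
Shadow price of test = 5.

5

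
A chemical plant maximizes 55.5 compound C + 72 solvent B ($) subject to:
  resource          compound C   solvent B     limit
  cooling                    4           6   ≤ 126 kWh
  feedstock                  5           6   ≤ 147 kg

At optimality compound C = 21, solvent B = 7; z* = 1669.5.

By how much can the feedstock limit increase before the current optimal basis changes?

10.5

Binding constraints: cooling, feedstock. The basis is B = [[4,6],[5,6]] with det -6.
Per unit increase in feedstock, x* moves by d = (1, -0.6667).
The basis stays optimal until solvent B reaches 0; allowable increase = 10.5 kg.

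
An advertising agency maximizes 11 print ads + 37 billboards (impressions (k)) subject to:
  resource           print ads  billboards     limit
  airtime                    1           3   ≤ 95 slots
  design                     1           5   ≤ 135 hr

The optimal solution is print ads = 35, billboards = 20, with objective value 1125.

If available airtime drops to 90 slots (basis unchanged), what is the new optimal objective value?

Check each constraint at x*: airtime 95/95 (tight); design 135/135 (tight).
Dual feasibility on the basic columns requires 1·y_airtime + 1·y_design = 11, 3·y_airtime + 5·y_design = 37.
This yields shadow prices y_airtime = 9, y_design = 2.
Δz = y_airtime·Δb = 9 × (-5) = -45, so new z* = 1125 − 45 = 1080.

1080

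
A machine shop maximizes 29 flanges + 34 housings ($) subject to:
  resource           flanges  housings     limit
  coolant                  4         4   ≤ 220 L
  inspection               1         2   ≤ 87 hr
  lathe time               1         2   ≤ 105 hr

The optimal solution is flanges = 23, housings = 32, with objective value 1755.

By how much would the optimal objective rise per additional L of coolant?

Binding: coolant and inspection. Non-binding: lathe time (18 unused).
By complementary slackness, y = 0 for the non-binding constraint.
From A_Bᵀ y = c: 4·y_coolant + 1·y_inspection = 29; 4·y_coolant + 2·y_inspection = 34.
This yields shadow prices y_coolant = 6, y_inspection = 5.
Shadow price of coolant = 6.

6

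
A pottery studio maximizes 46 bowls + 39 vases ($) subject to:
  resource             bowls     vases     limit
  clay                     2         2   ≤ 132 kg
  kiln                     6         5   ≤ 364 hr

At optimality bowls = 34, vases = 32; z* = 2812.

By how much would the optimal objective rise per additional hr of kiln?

Both clay and kiln are binding at x*.
The binding rows give the dual system: 2·y_clay + 6·y_kiln = 46 and 2·y_clay + 5·y_kiln = 39.
This yields shadow prices y_clay = 2, y_kiln = 7.
Shadow price of kiln = 7.

7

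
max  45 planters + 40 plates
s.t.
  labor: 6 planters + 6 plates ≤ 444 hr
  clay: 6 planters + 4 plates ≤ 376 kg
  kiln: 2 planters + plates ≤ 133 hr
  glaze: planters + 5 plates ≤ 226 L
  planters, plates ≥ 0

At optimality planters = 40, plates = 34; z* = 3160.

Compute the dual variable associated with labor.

5

At the optimum: labor uses 444 of 444 (binding); clay uses 376 of 376 (binding); kiln uses 114 of 133 (slack = 19); glaze uses 210 of 226 (slack = 16).
By complementary slackness, y = 0 for the non-binding constraints.
Dual feasibility on the basic columns requires 6·y_labor + 6·y_clay = 45, 6·y_labor + 4·y_clay = 40.
Solving: y_labor = 5, y_clay = 2.5.
Shadow price of labor = 5.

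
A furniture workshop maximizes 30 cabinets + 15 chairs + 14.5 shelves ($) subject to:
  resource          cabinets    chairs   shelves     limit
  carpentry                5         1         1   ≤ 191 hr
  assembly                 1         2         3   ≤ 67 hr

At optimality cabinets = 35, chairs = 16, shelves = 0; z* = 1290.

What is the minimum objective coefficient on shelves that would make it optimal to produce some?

20

At the optimum: carpentry uses 191 of 191 (binding); assembly uses 67 of 67 (binding).
Dual feasibility on the basic columns requires 5·y_carpentry + 1·y_assembly = 30, 1·y_carpentry + 2·y_assembly = 15.
→ y_carpentry = 5 and y_assembly = 5.
shelves enters the basis when its profit ≥ yᵀa₃ = 5·1 + 5·3 = 20.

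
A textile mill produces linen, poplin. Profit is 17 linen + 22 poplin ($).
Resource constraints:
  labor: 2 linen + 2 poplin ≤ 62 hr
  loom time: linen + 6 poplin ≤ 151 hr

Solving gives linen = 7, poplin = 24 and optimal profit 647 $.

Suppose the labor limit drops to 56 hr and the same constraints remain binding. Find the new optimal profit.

599

At the optimum: labor uses 62 of 62 (binding); loom time uses 151 of 151 (binding).
From A_Bᵀ y = c: 2·y_labor + 1·y_loom time = 17; 2·y_labor + 6·y_loom time = 22.
Solving: y_labor = 8, y_loom time = 1.
Δz = y_labor·Δb = 8 × (-6) = -48, so new z* = 647 − 48 = 599.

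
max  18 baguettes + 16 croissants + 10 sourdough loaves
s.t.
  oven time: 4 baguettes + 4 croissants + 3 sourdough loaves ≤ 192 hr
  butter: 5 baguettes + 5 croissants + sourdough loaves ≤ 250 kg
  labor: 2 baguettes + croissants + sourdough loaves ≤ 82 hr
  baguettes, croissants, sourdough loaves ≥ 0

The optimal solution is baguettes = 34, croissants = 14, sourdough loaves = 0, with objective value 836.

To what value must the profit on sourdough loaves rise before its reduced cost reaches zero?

Binding: oven time and labor. Non-binding: butter (10 unused).
Since butter is not tight, its dual is 0.
From A_Bᵀ y = c: 4·y_oven time + 2·y_labor = 18; 4·y_oven time + 1·y_labor = 16.
→ y_oven time = 3.5 and y_labor = 2.
sourdough loaves enters the basis when its profit ≥ yᵀa₃ = 3.5·3 + 2·1 = 12.5.

12.5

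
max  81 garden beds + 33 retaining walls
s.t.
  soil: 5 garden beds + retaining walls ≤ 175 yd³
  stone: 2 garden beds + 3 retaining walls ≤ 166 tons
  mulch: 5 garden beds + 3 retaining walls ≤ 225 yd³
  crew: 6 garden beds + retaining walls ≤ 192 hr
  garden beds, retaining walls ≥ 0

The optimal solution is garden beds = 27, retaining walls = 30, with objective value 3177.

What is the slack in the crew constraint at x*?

crew used = 6·27 + 1·30 = 192; slack = 192 − 192 = 0.

0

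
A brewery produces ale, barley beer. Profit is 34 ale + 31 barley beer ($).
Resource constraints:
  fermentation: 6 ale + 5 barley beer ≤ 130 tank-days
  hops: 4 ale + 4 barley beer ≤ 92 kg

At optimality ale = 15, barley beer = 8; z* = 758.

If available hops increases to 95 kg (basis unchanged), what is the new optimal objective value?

770

Both fermentation and hops are binding at x*.
From A_Bᵀ y = c: 6·y_fermentation + 4·y_hops = 34; 5·y_fermentation + 4·y_hops = 31.
→ y_fermentation = 3 and y_hops = 4.
Δz = y_hops·Δb = 4 × (3) = 12, so new z* = 758 + 12 = 770.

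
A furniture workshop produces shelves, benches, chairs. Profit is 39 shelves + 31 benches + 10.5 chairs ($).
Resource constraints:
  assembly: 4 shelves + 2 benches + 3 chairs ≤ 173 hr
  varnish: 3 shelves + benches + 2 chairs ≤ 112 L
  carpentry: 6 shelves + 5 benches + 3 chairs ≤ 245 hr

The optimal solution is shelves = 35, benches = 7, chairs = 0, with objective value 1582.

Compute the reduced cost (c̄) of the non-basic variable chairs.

Check each constraint at x*: assembly 154/173 (slack 19); varnish 112/112 (tight); carpentry 245/245 (tight).
By complementary slackness, y = 0 for the non-binding constraint.
From A_Bᵀ y = c: 3·y_varnish + 6·y_carpentry = 39; 1·y_varnish + 5·y_carpentry = 31.
Solving: y_varnish = 1, y_carpentry = 6.
Reduced cost of chairs: c₃ − yᵀa₃ = 10.5 − (1·2 + 6·3) = 10.5 − 20 = -9.5.

-9.5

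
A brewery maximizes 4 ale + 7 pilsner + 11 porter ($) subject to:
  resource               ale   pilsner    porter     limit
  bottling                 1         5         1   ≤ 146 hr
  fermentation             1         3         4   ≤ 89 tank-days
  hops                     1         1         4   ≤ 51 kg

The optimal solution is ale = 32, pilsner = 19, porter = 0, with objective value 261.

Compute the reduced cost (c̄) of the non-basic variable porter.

Binding: fermentation and hops. Non-binding: bottling (19 unused).
Since bottling is not tight, its dual is 0.
From A_Bᵀ y = c: 1·y_fermentation + 1·y_hops = 4; 3·y_fermentation + 1·y_hops = 7.
→ y_fermentation = 1.5 and y_hops = 2.5.
Reduced cost of porter: c₃ − yᵀa₃ = 11 − (1.5·4 + 2.5·4) = 11 − 16 = -5.

-5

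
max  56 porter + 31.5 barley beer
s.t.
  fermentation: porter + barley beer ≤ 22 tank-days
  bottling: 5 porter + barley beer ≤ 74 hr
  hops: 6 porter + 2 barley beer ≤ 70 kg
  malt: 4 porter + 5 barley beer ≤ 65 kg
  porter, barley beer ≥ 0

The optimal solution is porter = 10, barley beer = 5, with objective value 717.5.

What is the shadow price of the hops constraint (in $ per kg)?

Binding: hops and malt. Non-binding: fermentation (7 unused), bottling (19 unused).
Slack constraints have shadow price 0 (complementary slackness).
The binding rows give the dual system: 6·y_hops + 4·y_malt = 56 and 2·y_hops + 5·y_malt = 31.5.
This yields shadow prices y_hops = 7, y_malt = 3.5.
Shadow price of hops = 7.

7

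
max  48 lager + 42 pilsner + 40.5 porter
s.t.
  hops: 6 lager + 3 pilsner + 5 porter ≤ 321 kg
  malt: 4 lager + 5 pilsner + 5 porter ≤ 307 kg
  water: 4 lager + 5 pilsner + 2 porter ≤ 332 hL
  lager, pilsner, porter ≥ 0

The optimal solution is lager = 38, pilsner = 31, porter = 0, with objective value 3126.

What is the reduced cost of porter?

-9.5

Binding: hops and malt. Non-binding: water (25 unused).
Since water is not tight, its dual is 0.
From A_Bᵀ y = c: 6·y_hops + 4·y_malt = 48; 3·y_hops + 5·y_malt = 42.
This yields shadow prices y_hops = 4, y_malt = 6.
Reduced cost of porter: c₃ − yᵀa₃ = 40.5 − (4·5 + 6·5) = 40.5 − 50 = -9.5.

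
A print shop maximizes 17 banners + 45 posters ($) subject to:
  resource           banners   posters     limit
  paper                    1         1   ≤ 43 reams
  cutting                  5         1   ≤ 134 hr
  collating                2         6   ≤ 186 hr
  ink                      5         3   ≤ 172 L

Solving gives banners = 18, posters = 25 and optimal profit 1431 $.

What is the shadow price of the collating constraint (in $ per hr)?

Check each constraint at x*: paper 43/43 (tight); cutting 115/134 (slack 19); collating 186/186 (tight); ink 165/172 (slack 7).
By complementary slackness, y = 0 for the non-binding constraints.
From A_Bᵀ y = c: 1·y_paper + 2·y_collating = 17; 1·y_paper + 6·y_collating = 45.
Solving: y_paper = 3, y_collating = 7.
Shadow price of collating = 7.

7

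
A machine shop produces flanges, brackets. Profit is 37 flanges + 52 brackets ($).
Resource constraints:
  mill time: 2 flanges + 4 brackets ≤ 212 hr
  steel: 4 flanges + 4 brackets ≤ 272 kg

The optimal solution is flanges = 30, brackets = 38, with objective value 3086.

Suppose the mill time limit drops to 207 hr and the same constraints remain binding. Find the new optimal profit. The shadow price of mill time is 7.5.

Δb = -5, so new z* = 3086 + (7.5)·(-5) = 3086 − 37.5 = 3048.5.

3048.5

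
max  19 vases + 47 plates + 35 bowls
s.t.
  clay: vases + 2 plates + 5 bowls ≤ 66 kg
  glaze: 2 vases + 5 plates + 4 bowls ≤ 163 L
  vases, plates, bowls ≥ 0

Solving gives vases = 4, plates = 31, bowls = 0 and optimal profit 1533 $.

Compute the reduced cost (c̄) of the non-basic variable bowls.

At the optimum: clay uses 66 of 66 (binding); glaze uses 163 of 163 (binding).
From A_Bᵀ y = c: 1·y_clay + 2·y_glaze = 19; 2·y_clay + 5·y_glaze = 47.
Solving: y_clay = 1, y_glaze = 9.
Reduced cost of bowls: c₃ − yᵀa₃ = 35 − (1·5 + 9·4) = 35 − 41 = -6.

-6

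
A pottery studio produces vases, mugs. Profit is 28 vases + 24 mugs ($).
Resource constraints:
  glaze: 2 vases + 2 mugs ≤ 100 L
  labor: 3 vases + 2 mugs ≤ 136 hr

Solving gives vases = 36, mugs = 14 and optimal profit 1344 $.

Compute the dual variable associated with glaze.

8

Both glaze and labor are binding at x*.
The binding rows give the dual system: 2·y_glaze + 3·y_labor = 28 and 2·y_glaze + 2·y_labor = 24.
This yields shadow prices y_glaze = 8, y_labor = 4.
Shadow price of glaze = 8.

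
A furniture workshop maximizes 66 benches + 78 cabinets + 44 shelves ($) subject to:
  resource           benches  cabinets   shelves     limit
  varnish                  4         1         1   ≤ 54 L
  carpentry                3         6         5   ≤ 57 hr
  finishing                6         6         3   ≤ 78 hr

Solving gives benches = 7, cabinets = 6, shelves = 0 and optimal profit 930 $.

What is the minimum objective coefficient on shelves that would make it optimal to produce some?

Binding: carpentry and finishing. Non-binding: varnish (20 unused).
Slack constraints have shadow price 0 (complementary slackness).
From A_Bᵀ y = c: 3·y_carpentry + 6·y_finishing = 66; 6·y_carpentry + 6·y_finishing = 78.
Solving: y_carpentry = 4, y_finishing = 9.
shelves enters the basis when its profit ≥ yᵀa₃ = 4·5 + 9·3 = 47.

47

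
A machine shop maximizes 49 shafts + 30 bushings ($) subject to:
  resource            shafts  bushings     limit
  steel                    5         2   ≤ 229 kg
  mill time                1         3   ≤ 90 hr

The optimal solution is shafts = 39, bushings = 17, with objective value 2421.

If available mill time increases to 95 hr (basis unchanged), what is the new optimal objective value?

Both steel and mill time are binding at x*.
The binding rows give the dual system: 5·y_steel + 1·y_mill time = 49 and 2·y_steel + 3·y_mill time = 30.
→ y_steel = 9 and y_mill time = 4.
Δz = y_mill time·Δb = 4 × (5) = 20, so new z* = 2421 + 20 = 2441.

2441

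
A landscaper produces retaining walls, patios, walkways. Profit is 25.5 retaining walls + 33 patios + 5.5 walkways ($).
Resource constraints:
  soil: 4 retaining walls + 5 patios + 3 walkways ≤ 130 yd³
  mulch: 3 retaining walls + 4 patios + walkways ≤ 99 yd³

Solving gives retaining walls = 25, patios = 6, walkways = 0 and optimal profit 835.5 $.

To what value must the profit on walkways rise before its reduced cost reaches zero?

13.5

At the optimum: soil uses 130 of 130 (binding); mulch uses 99 of 99 (binding).
From A_Bᵀ y = c: 4·y_soil + 3·y_mulch = 25.5; 5·y_soil + 4·y_mulch = 33.
→ y_soil = 3 and y_mulch = 4.5.
walkways enters the basis when its profit ≥ yᵀa₃ = 3·3 + 4.5·1 = 13.5.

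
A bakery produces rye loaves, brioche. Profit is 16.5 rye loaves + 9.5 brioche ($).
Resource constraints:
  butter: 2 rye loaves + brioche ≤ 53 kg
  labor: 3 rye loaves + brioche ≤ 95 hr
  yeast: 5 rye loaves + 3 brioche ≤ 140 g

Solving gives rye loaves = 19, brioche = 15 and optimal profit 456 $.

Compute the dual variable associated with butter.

Check each constraint at x*: butter 53/53 (tight); labor 72/95 (slack 23); yeast 140/140 (tight).
By complementary slackness, y = 0 for the non-binding constraint.
The binding rows give the dual system: 2·y_butter + 5·y_yeast = 16.5 and 1·y_butter + 3·y_yeast = 9.5.
Solving: y_butter = 2, y_yeast = 2.5.
Shadow price of butter = 2.

2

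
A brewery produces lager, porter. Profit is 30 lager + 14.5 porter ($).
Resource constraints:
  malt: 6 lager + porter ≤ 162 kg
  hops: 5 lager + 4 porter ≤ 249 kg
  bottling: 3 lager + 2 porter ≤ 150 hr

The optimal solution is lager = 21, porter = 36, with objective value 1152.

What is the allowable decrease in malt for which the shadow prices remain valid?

99.75

Binding constraints: malt, hops. The basis is B = [[6,1],[5,4]] with det 19.
Per unit decrease in malt, x* moves by d = (-0.2105, 0.2632).
The basis stays optimal until lager reaches 0; allowable decrease = 99.75 kg.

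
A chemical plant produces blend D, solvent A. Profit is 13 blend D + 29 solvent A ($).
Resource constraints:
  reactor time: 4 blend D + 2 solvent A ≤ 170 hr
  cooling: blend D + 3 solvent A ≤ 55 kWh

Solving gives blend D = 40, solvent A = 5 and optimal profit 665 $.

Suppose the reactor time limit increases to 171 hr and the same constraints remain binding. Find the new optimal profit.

At the optimum: reactor time uses 170 of 170 (binding); cooling uses 55 of 55 (binding).
From A_Bᵀ y = c: 4·y_reactor time + 1·y_cooling = 13; 2·y_reactor time + 3·y_cooling = 29.
This yields shadow prices y_reactor time = 1, y_cooling = 9.
Δz = y_reactor time·Δb = 1 × (1) = 1, so new z* = 665 + 1 = 666.

666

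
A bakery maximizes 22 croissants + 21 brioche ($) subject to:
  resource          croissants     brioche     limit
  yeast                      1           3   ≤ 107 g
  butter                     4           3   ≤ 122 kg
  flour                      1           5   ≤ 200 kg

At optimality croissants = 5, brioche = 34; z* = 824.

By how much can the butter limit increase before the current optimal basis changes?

Binding constraints: yeast, butter. The basis is B = [[1,3],[4,3]] with det -9.
Per unit increase in butter, x* moves by d = (0.3333, -0.1111).
The basis stays optimal until brioche reaches 0; allowable increase = 306 kg.

306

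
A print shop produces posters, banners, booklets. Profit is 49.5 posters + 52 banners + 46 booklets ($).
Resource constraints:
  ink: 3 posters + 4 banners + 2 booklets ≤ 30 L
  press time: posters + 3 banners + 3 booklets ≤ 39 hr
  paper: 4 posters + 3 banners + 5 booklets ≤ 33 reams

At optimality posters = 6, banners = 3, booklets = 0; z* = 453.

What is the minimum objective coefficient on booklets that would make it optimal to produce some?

47

Check each constraint at x*: ink 30/30 (tight); press time 15/39 (slack 24); paper 33/33 (tight).
Since press time is not tight, its dual is 0.
Dual feasibility on the basic columns requires 3·y_ink + 4·y_paper = 49.5, 4·y_ink + 3·y_paper = 52.
Solving: y_ink = 8.5, y_paper = 6.
booklets enters the basis when its profit ≥ yᵀa₃ = 8.5·2 + 6·5 = 47.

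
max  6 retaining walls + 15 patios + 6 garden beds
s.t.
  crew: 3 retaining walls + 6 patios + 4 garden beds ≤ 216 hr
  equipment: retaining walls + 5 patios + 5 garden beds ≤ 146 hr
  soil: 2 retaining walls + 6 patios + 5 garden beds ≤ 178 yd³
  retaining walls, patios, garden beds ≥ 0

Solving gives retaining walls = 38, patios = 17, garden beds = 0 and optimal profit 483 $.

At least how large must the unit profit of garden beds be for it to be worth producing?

At the optimum: crew uses 216 of 216 (binding); equipment uses 123 of 146 (slack = 23); soil uses 178 of 178 (binding).
Since equipment is not tight, its dual is 0.
From A_Bᵀ y = c: 3·y_crew + 2·y_soil = 6; 6·y_crew + 6·y_soil = 15.
Solving: y_crew = 1, y_soil = 1.5.
garden beds enters the basis when its profit ≥ yᵀa₃ = 1·4 + 1.5·5 = 11.5.

11.5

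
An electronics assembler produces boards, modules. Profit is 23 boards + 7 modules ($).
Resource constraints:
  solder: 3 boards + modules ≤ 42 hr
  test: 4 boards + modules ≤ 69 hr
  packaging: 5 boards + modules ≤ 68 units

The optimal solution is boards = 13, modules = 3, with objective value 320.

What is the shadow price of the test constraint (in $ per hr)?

0

At the optimum: solder uses 42 of 42 (binding); test uses 55 of 69 (slack = 14); packaging uses 68 of 68 (binding).
Slack constraints have shadow price 0 (complementary slackness).
From A_Bᵀ y = c: 3·y_solder + 5·y_packaging = 23; 1·y_solder + 1·y_packaging = 7.
This yields shadow prices y_solder = 6, y_packaging = 1.
Shadow price of test = 0.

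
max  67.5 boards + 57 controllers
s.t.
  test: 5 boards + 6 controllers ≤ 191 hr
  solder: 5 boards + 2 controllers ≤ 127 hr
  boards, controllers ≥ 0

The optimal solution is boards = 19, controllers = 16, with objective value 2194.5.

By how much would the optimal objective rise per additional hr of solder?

At the optimum: test uses 191 of 191 (binding); solder uses 127 of 127 (binding).
The binding rows give the dual system: 5·y_test + 5·y_solder = 67.5 and 6·y_test + 2·y_solder = 57.
This yields shadow prices y_test = 7.5, y_solder = 6.
Shadow price of solder = 6.

6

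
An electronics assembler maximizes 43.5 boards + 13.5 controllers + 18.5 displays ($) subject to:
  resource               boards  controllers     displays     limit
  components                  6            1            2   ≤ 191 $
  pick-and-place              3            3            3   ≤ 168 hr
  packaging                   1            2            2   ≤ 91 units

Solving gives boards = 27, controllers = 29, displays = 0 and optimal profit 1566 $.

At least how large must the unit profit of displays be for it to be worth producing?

Check each constraint at x*: components 191/191 (tight); pick-and-place 168/168 (tight); packaging 85/91 (slack 6).
Slack constraints have shadow price 0 (complementary slackness).
From A_Bᵀ y = c: 6·y_components + 3·y_pick-and-place = 43.5; 1·y_components + 3·y_pick-and-place = 13.5.
→ y_components = 6 and y_pick-and-place = 2.5.
displays enters the basis when its profit ≥ yᵀa₃ = 6·2 + 2.5·3 = 19.5.

19.5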